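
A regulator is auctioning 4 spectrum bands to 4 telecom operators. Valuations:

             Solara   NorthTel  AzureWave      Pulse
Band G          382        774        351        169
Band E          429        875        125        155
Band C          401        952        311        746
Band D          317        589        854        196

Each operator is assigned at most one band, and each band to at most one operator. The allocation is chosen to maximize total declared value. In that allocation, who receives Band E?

Treat this as an assignment problem: match each operator to one band.
Optimal: Solara→Band G ($382M), NorthTel→Band E ($875M), AzureWave→Band D ($854M), Pulse→Band C ($746M) — total 382+875+854+746 = $2857M.
Row-greedy (each operator in turn takes its best remaining band) gives $2404M, worse by 453.
Next-best assignment: Solara→Band E, NorthTel→Band G, AzureWave→Band D, Pulse→Band C = $2803M.
NorthTel's own top band is Band C ($952M), but forcing NorthTel→Band C and reassigning the rest optimally gives only $2404M — worse by 453.

NorthTel receives Band E.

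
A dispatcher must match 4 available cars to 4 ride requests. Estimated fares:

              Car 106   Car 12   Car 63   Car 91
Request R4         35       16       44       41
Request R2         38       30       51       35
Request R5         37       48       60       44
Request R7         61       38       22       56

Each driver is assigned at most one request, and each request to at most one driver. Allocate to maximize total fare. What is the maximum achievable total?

Maximum total: $201

This is the linear assignment problem.
Optimal: Car 106→Request R7 ($61), Car 12→Request R5 ($48), Car 63→Request R2 ($51), Car 91→Request R4 ($41) — total 61+48+51+41 = $201.
Column-greedy (each request in turn goes to its best remaining driver) gives $186, worse by 15.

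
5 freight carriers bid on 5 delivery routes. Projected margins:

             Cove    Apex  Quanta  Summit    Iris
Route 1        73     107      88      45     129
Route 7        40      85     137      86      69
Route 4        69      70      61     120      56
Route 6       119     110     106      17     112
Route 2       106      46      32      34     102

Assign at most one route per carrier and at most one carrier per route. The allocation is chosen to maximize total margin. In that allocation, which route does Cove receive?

Cove receives Route 2.

Optimal: Cove→Route 2 ($106k), Apex→Route 6 ($110k), Quanta→Route 7 ($137k), Summit→Route 4 ($120k), Iris→Route 1 ($129k) — total 106+110+137+120+129 = $602k.
Swapping Summit↔Quanta (Summit→Route 7 $86k, Quanta→Route 4 $61k) loses 110.
Every other assignment is strictly worse.
Cove's own top route is Route 6 ($119k), but forcing Cove→Route 6 and reassigning the rest optimally gives only $585k — worse by 17.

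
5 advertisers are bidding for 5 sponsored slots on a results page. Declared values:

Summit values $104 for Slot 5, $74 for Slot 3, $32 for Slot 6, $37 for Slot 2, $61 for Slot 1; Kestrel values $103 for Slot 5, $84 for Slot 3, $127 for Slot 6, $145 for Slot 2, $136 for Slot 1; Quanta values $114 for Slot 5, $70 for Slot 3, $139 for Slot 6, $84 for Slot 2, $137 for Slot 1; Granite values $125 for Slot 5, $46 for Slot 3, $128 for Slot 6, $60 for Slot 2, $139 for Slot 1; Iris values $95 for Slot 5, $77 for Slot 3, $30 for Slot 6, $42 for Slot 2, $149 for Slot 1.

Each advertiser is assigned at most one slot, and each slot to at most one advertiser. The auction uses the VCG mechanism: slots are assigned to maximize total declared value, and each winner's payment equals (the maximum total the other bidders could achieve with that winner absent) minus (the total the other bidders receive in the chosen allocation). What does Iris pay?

Iris pays $44.

Efficient allocation: Summit→Slot 3 ($74), Kestrel→Slot 2 ($145), Quanta→Slot 6 ($139), Granite→Slot 5 ($125), Iris→Slot 1 ($149); total welfare W = $632.
Iris receives Slot 1 at value $149, so the others get W − 149 = $483.
Without Iris: best allocation of the remaining 4 bidders over all 5 slots is Summit→Slot 5 ($104), Kestrel→Slot 2 ($145), Quanta→Slot 6 ($139), Granite→Slot 1 ($139), total $527.
VCG payment = (others' best without Iris) − (others' welfare with Iris) = 527 − 483 = $44.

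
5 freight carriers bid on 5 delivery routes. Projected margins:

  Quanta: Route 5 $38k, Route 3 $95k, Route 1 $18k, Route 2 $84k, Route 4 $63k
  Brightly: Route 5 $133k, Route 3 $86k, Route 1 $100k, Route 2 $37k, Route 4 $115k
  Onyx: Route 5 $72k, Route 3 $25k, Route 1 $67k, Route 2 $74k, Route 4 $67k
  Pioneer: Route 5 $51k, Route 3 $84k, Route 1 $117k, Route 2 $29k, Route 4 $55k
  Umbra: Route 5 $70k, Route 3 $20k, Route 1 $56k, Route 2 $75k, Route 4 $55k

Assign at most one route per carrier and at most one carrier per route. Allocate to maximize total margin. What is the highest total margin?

This is the linear assignment problem.
Optimal: Quanta→Route 3 ($95k), Brightly→Route 5 ($133k), Onyx→Route 4 ($67k), Pioneer→Route 1 ($117k), Umbra→Route 2 ($75k) — total 95+133+67+117+75 = $487k.
Row-greedy (each carrier in turn takes its best remaining route) gives $474k, worse by 13.
Next-best assignment: Quanta→Route 3, Brightly→Route 5, Onyx→Route 2, Pioneer→Route 1, Umbra→Route 4 = $474k.

Max total: $487k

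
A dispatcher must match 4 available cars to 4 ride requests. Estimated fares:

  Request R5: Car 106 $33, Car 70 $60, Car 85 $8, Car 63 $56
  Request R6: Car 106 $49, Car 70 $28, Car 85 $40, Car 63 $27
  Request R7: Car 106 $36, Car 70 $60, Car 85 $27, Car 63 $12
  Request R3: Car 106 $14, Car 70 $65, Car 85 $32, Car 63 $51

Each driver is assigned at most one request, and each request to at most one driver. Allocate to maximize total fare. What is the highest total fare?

This is the linear assignment problem.
Optimal: Car 106→Request R6 ($49), Car 70→Request R7 ($60), Car 85→Request R3 ($32), Car 63→Request R5 ($56) — total 49+60+32+56 = $197.
Column-greedy (each request in turn goes to its best remaining driver) gives $187, worse by 10.
Checked against all permutations: $197 is optimal.

Maximum total: $197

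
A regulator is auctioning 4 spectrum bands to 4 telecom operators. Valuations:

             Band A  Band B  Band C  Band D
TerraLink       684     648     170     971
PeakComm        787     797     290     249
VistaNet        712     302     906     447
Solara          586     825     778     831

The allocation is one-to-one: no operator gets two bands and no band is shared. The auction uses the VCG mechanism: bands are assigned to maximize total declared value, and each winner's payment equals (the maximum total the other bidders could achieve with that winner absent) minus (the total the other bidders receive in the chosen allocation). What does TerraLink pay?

Efficient allocation: TerraLink→Band D ($971M), PeakComm→Band A ($787M), VistaNet→Band C ($906M), Solara→Band B ($825M); total welfare W = $3489M.
TerraLink receives Band D at value $971M, so the others get W − 971 = $2518M.
Without TerraLink: best allocation of the remaining 3 bidders over all 4 bands is PeakComm→Band B ($797M), VistaNet→Band C ($906M), Solara→Band D ($831M), total $2534M.
VCG payment = (others' best without TerraLink) − (others' welfare with TerraLink) = 2534 − 2518 = $16M.

TerraLink pays $16M.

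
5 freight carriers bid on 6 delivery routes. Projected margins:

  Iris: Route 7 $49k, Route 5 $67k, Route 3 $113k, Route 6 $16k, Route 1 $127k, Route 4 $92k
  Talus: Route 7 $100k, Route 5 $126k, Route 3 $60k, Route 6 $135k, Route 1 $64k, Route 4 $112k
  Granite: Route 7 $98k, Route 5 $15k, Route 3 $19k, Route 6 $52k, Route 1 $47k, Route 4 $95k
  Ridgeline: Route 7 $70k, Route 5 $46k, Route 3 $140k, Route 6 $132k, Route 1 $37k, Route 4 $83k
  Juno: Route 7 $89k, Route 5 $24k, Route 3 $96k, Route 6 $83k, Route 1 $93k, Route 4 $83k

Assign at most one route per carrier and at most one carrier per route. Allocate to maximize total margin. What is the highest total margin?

Maximum total: $586k

Optimal: Iris→Route 1 ($127k), Talus→Route 6 ($135k), Granite→Route 4 ($95k), Ridgeline→Route 3 ($140k), Juno→Route 7 ($89k) — total 127+135+95+140+89 = $586k.
Every other assignment is strictly worse.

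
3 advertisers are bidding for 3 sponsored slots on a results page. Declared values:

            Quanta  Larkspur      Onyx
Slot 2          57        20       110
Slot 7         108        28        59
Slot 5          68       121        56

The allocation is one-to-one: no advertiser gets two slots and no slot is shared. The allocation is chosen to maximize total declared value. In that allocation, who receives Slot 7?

Optimal: Quanta→Slot 7 ($108), Larkspur→Slot 5 ($121), Onyx→Slot 2 ($110) — total 108+121+110 = $339.
Next-best assignment: Quanta→Slot 2, Larkspur→Slot 5, Onyx→Slot 7 = $237.

Quanta receives Slot 7.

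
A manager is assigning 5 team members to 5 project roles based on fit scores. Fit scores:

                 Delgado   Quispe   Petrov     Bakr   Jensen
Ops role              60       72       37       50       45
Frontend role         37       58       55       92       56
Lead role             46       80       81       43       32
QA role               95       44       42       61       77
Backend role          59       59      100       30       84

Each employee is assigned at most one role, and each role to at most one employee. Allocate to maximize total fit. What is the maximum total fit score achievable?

Optimal: Delgado→QA role (95 pts), Quispe→Ops role (72 pts), Petrov→Lead role (81 pts), Bakr→Frontend role (92 pts), Jensen→Backend role (84 pts) — total 95+72+81+92+84 = 424 pts.
Row-greedy (each employee in turn takes its best remaining role) gives 412 pts, worse by 12.

Max total: 424 pts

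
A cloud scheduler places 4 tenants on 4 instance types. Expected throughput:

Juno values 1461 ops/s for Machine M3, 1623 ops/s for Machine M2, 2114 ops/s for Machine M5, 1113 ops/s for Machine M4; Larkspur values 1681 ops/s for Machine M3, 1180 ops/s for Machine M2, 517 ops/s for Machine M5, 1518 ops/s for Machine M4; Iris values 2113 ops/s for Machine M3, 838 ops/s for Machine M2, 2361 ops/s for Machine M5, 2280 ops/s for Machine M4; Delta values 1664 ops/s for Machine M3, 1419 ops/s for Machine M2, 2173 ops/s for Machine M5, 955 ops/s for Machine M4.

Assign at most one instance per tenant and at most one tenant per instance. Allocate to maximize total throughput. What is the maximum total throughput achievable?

Max total: 7757 ops/s

Optimal: Juno→Machine M2 (1623 ops/s), Larkspur→Machine M3 (1681 ops/s), Iris→Machine M4 (2280 ops/s), Delta→Machine M5 (2173 ops/s) — total 1623+1681+2280+2173 = 7757 ops/s.
Row-greedy (each tenant in turn takes its best remaining instance) gives 7494 ops/s, worse by 263.
Next-best assignment: Juno→Machine M5, Larkspur→Machine M3, Iris→Machine M4, Delta→Machine M2 = 7494 ops/s.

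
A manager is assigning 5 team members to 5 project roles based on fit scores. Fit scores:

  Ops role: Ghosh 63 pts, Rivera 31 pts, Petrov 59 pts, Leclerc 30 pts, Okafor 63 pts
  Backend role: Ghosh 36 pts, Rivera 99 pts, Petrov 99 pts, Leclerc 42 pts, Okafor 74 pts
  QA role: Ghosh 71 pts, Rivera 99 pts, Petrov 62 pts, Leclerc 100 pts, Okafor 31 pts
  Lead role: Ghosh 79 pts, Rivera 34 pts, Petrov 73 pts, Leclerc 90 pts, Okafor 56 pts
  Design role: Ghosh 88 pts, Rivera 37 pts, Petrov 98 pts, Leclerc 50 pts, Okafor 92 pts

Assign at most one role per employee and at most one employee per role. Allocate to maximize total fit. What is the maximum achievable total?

Optimal: Ghosh→Ops role (63 pts), Rivera→QA role (99 pts), Petrov→Backend role (99 pts), Leclerc→Lead role (90 pts), Okafor→Design role (92 pts) — total 63+99+99+90+92 = 443 pts.
Max-entry greedy (repeatedly take the single best remaining cell) gives 439 pts, worse by 4.
Swapping Rivera↔Leclerc (Rivera→Lead role 34 pts, Leclerc→QA role 100 pts) loses 55.
No other one-to-one assignment exceeds 443 pts.

Max total: 443 pts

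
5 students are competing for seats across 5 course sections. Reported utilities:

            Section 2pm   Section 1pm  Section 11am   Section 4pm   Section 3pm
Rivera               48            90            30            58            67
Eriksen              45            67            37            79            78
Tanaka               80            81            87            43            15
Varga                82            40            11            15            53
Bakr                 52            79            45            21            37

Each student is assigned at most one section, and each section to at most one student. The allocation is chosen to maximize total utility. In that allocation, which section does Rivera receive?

Treat this as an assignment problem: match each student to one section.
Optimal: Rivera→Section 3pm (67 points), Eriksen→Section 4pm (79 points), Tanaka→Section 11am (87 points), Varga→Section 2pm (82 points), Bakr→Section 1pm (79 points) — total 67+79+87+82+79 = 394 points.
Column-greedy (each section in turn goes to its best remaining student) gives 375 points, worse by 19.
Next-best assignment: Rivera→Section 4pm, Eriksen→Section 3pm, Tanaka→Section 11am, Varga→Section 2pm, Bakr→Section 1pm = 384 points.
Swapping Varga↔Eriksen (Varga→Section 4pm 15 points, Eriksen→Section 2pm 45 points) loses 101.
No other one-to-one assignment exceeds 394 points.
Rivera's own top section is Section 1pm (90 points), but forcing Rivera→Section 1pm and reassigning the rest optimally gives only 375 points — worse by 19.

Rivera receives Section 3pm.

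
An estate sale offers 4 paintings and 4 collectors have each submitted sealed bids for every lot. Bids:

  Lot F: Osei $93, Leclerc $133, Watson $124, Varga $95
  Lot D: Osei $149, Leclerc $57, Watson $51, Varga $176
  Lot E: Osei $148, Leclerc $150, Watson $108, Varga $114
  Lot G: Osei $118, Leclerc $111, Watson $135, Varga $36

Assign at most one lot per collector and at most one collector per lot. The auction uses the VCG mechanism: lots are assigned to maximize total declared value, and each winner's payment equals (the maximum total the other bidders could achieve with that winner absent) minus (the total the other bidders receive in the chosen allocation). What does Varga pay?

Varga pays $18.

Efficient allocation: Osei→Lot E ($148), Leclerc→Lot F ($133), Watson→Lot G ($135), Varga→Lot D ($176); total welfare W = $592.
Varga receives Lot D at value $176, so the others get W − 176 = $416.
Without Varga: best allocation of the remaining 3 bidders over all 4 lots is Osei→Lot D ($149), Leclerc→Lot E ($150), Watson→Lot G ($135), total $434.
VCG payment = (others' best without Varga) − (others' welfare with Varga) = 434 − 416 = $18.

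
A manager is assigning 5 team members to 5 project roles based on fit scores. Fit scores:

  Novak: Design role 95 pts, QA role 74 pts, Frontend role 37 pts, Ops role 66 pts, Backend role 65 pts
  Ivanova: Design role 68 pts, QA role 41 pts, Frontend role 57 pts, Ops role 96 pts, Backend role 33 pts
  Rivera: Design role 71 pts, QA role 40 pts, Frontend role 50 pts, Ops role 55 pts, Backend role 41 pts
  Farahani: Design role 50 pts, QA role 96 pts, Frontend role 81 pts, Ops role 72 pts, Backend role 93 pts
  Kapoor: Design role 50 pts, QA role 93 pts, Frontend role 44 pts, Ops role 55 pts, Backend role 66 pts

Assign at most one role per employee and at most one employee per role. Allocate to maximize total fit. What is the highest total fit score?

Max total: 427 pts

Optimal: Novak→Design role (95 pts), Ivanova→Ops role (96 pts), Rivera→Frontend role (50 pts), Farahani→Backend role (93 pts), Kapoor→QA role (93 pts) — total 95+96+50+93+93 = 427 pts.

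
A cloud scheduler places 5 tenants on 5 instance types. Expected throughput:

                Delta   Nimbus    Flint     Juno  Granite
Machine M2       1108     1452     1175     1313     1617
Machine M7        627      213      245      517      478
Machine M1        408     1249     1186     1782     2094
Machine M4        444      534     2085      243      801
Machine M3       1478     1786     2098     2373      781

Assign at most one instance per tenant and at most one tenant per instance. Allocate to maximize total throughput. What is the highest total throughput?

Optimal: Delta→Machine M7 (627 ops/s), Nimbus→Machine M2 (1452 ops/s), Flint→Machine M4 (2085 ops/s), Juno→Machine M3 (2373 ops/s), Granite→Machine M1 (2094 ops/s) — total 627+1452+2085+2373+2094 = 8631 ops/s.
Next-best assignment: Delta→Machine M7, Nimbus→Machine M1, Flint→Machine M4, Juno→Machine M3, Granite→Machine M2 = 7951 ops/s.

Max total: 8631 ops/s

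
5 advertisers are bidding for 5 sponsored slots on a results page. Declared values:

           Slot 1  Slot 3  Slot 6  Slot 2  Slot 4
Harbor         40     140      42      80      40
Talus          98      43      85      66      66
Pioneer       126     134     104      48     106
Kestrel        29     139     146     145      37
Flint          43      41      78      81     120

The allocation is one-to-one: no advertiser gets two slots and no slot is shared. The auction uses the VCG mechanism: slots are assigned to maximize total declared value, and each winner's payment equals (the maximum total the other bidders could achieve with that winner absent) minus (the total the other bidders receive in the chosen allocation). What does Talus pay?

Talus pays $1.

Efficient allocation: Harbor→Slot 3 ($140), Talus→Slot 6 ($85), Pioneer→Slot 1 ($126), Kestrel→Slot 2 ($145), Flint→Slot 4 ($120); total welfare W = $616.
Talus receives Slot 6 at value $85, so the others get W − 85 = $531.
Without Talus: best allocation of the remaining 4 bidders over all 5 slots is Harbor→Slot 3 ($140), Pioneer→Slot 1 ($126), Kestrel→Slot 6 ($146), Flint→Slot 4 ($120), total $532.
VCG payment = (others' best without Talus) − (others' welfare with Talus) = 532 − 531 = $1.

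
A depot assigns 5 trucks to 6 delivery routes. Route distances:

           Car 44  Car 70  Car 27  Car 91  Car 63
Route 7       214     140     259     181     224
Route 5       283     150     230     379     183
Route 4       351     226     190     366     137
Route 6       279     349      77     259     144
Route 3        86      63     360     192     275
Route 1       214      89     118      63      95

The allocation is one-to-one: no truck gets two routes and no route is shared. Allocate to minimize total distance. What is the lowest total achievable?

Minimum total: 503 km

Treat this as an assignment problem: match each truck to one route.
Optimal: Car 44→Route 3 (86 km), Car 70→Route 7 (140 km), Car 27→Route 6 (77 km), Car 91→Route 1 (63 km), Car 63→Route 4 (137 km) — total 86+140+77+63+137 = 503 km.
Row-greedy (each truck in turn takes its cheapest remaining route) gives 570 km, worse by 67.
Next-best assignment: Car 44→Route 3, Car 70→Route 5, Car 27→Route 6, Car 91→Route 1, Car 63→Route 4 = 513 km.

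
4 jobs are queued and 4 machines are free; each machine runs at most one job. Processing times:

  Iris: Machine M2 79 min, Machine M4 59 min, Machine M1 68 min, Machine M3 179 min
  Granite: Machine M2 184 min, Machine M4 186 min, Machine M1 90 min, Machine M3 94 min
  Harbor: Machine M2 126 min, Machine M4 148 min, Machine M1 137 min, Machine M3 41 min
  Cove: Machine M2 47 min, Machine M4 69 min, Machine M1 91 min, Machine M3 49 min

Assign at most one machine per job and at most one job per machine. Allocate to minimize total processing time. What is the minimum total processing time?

Minimum total: 237 min

Optimal: Iris→Machine M4 (59 min), Granite→Machine M1 (90 min), Harbor→Machine M3 (41 min), Cove→Machine M2 (47 min) — total 59+90+41+47 = 237 min.
Next-best assignment: Iris→Machine M2, Granite→Machine M1, Harbor→Machine M3, Cove→Machine M4 = 279 min.
Every other assignment is strictly worse.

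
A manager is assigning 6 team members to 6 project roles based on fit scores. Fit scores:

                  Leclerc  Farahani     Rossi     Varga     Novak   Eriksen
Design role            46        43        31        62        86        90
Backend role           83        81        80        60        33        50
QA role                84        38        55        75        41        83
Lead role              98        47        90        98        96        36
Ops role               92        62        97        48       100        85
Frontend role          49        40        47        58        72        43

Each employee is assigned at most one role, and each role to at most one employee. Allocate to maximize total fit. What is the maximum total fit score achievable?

Optimal: Leclerc→QA role (84 pts), Farahani→Backend role (81 pts), Rossi→Ops role (97 pts), Varga→Lead role (98 pts), Novak→Frontend role (72 pts), Eriksen→Design role (90 pts) — total 84+81+97+98+72+90 = 522 pts.
Column-greedy (each role in turn goes to its best remaining employee) gives 481 pts, worse by 41.
Swapping Farahani↔Varga (Farahani→Lead role 47 pts, Varga→Backend role 60 pts) loses 72.
Checked against all permutations: 522 pts is optimal.

Max total: 522 pts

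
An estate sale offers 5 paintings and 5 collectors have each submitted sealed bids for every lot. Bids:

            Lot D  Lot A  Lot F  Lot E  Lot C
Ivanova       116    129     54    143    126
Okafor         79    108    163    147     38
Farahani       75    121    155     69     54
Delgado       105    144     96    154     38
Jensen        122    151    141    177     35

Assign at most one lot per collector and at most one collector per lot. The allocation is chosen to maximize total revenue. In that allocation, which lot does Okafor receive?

Okafor receives Lot E.

Treat this as an assignment problem: match each collector to one lot.
Optimal: Ivanova→Lot C ($126), Okafor→Lot E ($147), Farahani→Lot F ($155), Delgado→Lot A ($144), Jensen→Lot D ($122) — total 126+147+155+144+122 = $694.
Row-greedy (each collector in turn takes its best remaining lot) gives $567, worse by 127.
Next-best assignment: Ivanova→Lot C, Okafor→Lot F, Farahani→Lot A, Delgado→Lot D, Jensen→Lot E = $692.
Okafor's own top lot is Lot F ($163), but forcing Okafor→Lot F and reassigning the rest optimally gives only $692 — worse by 2.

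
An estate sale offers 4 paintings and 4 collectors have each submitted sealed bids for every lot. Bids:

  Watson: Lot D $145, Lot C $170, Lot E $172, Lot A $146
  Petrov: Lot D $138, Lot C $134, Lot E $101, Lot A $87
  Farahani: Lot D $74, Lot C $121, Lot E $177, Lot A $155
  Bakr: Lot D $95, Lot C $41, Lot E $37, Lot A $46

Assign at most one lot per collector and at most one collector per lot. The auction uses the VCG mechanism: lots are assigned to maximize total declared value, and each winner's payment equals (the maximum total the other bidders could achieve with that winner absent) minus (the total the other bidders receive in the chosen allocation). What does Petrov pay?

Petrov pays $20.

Efficient allocation: Watson→Lot E ($172), Petrov→Lot C ($134), Farahani→Lot A ($155), Bakr→Lot D ($95); total welfare W = $556.
Petrov receives Lot C at value $134, so the others get W − 134 = $422.
Without Petrov: best allocation of the remaining 3 bidders over all 4 lots is Watson→Lot C ($170), Farahani→Lot E ($177), Bakr→Lot D ($95), total $442.
VCG payment = (others' best without Petrov) − (others' welfare with Petrov) = 442 − 422 = $20.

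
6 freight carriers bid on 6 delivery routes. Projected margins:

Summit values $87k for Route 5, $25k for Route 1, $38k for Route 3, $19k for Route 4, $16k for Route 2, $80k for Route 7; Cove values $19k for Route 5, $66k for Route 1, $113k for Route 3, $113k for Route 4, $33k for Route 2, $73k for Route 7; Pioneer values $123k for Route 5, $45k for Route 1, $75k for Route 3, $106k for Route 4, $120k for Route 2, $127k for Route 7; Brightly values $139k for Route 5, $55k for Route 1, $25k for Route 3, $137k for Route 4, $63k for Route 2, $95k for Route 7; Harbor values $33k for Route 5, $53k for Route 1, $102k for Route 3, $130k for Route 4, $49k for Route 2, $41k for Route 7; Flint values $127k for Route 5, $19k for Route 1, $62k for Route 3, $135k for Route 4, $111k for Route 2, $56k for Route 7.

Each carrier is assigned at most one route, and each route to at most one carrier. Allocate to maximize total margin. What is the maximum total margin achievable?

Optimal: Summit→Route 1 ($25k), Cove→Route 3 ($113k), Pioneer→Route 7 ($127k), Brightly→Route 5 ($139k), Harbor→Route 4 ($130k), Flint→Route 2 ($111k) — total 25+113+127+139+130+111 = $645k.
Column-greedy (each route in turn goes to its best remaining carrier) gives $642k, worse by 3.
Next-best assignment: Summit→Route 7, Cove→Route 1, Pioneer→Route 2, Brightly→Route 5, Harbor→Route 3, Flint→Route 4 = $642k.
Swapping Pioneer↔Summit (Pioneer→Route 1 $45k, Summit→Route 7 $80k) loses 27.
No other one-to-one assignment exceeds $645k.

Maximum total: $645k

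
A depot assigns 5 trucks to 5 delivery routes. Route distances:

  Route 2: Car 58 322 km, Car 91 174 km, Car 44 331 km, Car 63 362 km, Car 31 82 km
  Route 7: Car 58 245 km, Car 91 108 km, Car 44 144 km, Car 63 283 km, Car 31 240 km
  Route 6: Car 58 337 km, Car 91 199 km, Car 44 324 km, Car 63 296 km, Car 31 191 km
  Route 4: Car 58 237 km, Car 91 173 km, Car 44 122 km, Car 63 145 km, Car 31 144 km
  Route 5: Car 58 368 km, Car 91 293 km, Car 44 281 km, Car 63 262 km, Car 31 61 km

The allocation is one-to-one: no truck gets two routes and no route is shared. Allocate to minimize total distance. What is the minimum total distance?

Optimal: Car 58→Route 6 (337 km), Car 91→Route 2 (174 km), Car 44→Route 7 (144 km), Car 63→Route 4 (145 km), Car 31→Route 5 (61 km) — total 337+174+144+145+61 = 861 km.
Min-entry greedy (repeatedly take the single cheapest remaining cell) gives 909 km, worse by 48.
No other one-to-one assignment undercuts 861 km.

Minimum total: 861 km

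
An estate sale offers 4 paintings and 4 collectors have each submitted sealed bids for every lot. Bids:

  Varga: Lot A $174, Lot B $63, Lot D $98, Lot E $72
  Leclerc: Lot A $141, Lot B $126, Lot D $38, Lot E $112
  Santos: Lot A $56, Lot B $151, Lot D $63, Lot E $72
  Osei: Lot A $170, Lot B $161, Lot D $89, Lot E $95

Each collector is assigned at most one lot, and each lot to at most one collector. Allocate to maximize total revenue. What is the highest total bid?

Maximum total: $531

This is the linear assignment problem.
Optimal: Varga→Lot D ($98), Leclerc→Lot E ($112), Santos→Lot B ($151), Osei→Lot A ($170) — total 98+112+151+170 = $531.
Column-greedy (each lot in turn goes to its best remaining collector) gives $510, worse by 21.
Next-best assignment: Varga→Lot A, Leclerc→Lot E, Santos→Lot B, Osei→Lot D = $526.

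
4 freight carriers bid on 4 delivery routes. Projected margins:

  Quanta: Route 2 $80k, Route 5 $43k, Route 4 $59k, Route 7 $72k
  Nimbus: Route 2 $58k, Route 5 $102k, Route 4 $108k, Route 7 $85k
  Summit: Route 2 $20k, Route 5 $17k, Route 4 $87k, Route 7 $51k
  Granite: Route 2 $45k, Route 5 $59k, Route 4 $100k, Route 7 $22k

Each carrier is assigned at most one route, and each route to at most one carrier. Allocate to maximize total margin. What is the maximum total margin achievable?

Optimal: Quanta→Route 2 ($80k), Nimbus→Route 5 ($102k), Summit→Route 7 ($51k), Granite→Route 4 ($100k) — total 80+102+51+100 = $333k.
Max-entry greedy (repeatedly take the single best remaining cell) gives $298k, worse by 35.
Next-best assignment: Quanta→Route 2, Nimbus→Route 7, Summit→Route 4, Granite→Route 5 = $311k.
Swapping Summit↔Granite (Summit→Route 4 $87k, Granite→Route 7 $22k) loses 42.
Every other assignment is strictly worse.

Maximum total: $333k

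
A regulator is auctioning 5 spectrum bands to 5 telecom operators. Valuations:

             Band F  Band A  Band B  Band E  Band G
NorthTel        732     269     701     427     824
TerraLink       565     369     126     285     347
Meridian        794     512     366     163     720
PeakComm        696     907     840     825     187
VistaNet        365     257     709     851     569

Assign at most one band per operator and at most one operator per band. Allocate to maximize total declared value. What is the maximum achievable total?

Optimal: NorthTel→Band B ($701M), TerraLink→Band F ($565M), Meridian→Band G ($720M), PeakComm→Band A ($907M), VistaNet→Band E ($851M) — total 701+565+720+907+851 = $3744M.
Column-greedy (each band in turn goes to its best remaining operator) gives $3184M, worse by 560.
Next-best assignment: NorthTel→Band G, TerraLink→Band A, Meridian→Band F, PeakComm→Band B, VistaNet→Band E = $3678M.

Max total: $3744M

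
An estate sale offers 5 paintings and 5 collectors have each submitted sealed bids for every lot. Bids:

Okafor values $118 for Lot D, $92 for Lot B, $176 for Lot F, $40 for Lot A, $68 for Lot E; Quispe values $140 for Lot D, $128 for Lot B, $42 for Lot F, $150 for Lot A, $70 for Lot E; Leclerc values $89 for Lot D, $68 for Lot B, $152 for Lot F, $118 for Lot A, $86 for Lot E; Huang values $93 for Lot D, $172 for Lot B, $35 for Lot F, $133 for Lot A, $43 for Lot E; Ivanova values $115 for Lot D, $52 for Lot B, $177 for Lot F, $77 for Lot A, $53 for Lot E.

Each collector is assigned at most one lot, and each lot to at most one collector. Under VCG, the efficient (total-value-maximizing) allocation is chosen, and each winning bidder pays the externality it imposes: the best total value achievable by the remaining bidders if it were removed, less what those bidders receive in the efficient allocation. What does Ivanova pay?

Efficient allocation: Okafor→Lot D ($118), Quispe→Lot A ($150), Leclerc→Lot E ($86), Huang→Lot B ($172), Ivanova→Lot F ($177); total welfare W = $703.
Ivanova receives Lot F at value $177, so the others get W − 177 = $526.
Without Ivanova: best allocation of the remaining 4 bidders over all 5 lots is Okafor→Lot F ($176), Quispe→Lot D ($140), Leclerc→Lot A ($118), Huang→Lot B ($172), total $606.
VCG payment = (others' best without Ivanova) − (others' welfare with Ivanova) = 606 − 526 = $80.

Ivanova pays $80.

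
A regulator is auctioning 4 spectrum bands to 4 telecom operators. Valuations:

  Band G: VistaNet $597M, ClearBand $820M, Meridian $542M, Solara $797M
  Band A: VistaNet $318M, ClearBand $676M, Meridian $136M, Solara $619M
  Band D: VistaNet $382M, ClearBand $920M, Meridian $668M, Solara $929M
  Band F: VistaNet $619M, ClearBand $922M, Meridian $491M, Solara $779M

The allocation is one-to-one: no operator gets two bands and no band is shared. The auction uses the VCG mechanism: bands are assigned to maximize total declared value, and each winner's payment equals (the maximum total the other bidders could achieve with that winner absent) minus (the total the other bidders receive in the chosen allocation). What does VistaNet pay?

VistaNet pays $184M.

Efficient allocation: VistaNet→Band G ($597M), ClearBand→Band F ($922M), Meridian→Band D ($668M), Solara→Band A ($619M); total welfare W = $2806M.
VistaNet receives Band G at value $597M, so the others get W − 597 = $2209M.
Without VistaNet: best allocation of the remaining 3 bidders over all 4 bands is ClearBand→Band F ($922M), Meridian→Band G ($542M), Solara→Band D ($929M), total $2393M.
VCG payment = (others' best without VistaNet) − (others' welfare with VistaNet) = 2393 − 2209 = $184M.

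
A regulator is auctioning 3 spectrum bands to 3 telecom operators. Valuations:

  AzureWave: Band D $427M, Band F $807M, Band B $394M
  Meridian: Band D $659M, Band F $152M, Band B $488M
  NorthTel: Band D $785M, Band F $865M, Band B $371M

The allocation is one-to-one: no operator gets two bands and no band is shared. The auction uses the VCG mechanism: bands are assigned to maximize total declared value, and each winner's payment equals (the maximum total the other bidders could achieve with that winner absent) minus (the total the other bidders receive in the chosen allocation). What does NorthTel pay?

NorthTel pays $171M.

Efficient allocation: AzureWave→Band F ($807M), Meridian→Band B ($488M), NorthTel→Band D ($785M); total welfare W = $2080M.
NorthTel receives Band D at value $785M, so the others get W − 785 = $1295M.
Without NorthTel: best allocation of the remaining 2 bidders over all 3 bands is AzureWave→Band F ($807M), Meridian→Band D ($659M), total $1466M.
VCG payment = (others' best without NorthTel) − (others' welfare with NorthTel) = 1466 − 1295 = $171M.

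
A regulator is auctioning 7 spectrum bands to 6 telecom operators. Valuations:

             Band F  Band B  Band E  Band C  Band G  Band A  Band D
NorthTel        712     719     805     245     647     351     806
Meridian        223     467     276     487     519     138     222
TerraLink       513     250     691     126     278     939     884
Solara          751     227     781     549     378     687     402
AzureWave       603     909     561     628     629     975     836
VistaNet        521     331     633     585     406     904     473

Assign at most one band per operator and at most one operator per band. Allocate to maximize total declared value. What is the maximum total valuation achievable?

This is the linear assignment problem.
Optimal: NorthTel→Band E ($805M), Meridian→Band G ($519M), TerraLink→Band D ($884M), Solara→Band F ($751M), AzureWave→Band B ($909M), VistaNet→Band A ($904M) — total 805+519+884+751+909+904 = $4772M.
Max-entry greedy (repeatedly take the single best remaining cell) gives $4519M, worse by 253.
Next-best assignment: NorthTel→Band E, Meridian→Band C, TerraLink→Band D, Solara→Band F, AzureWave→Band B, VistaNet→Band A = $4740M.

Max total: $4772M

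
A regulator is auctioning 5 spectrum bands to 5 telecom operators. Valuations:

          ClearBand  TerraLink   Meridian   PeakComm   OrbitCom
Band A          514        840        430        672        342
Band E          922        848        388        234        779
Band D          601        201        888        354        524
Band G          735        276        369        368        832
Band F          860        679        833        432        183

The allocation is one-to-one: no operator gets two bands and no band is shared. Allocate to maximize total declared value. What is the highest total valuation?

Max total: $4100M

Optimal: ClearBand→Band F ($860M), TerraLink→Band E ($848M), Meridian→Band D ($888M), PeakComm→Band A ($672M), OrbitCom→Band G ($832M) — total 860+848+888+672+832 = $4100M.
Row-greedy (each operator in turn takes its best remaining band) gives $3914M, worse by 186.
Next-best assignment: ClearBand→Band E, TerraLink→Band F, Meridian→Band D, PeakComm→Band A, OrbitCom→Band G = $3993M.
Checked against all permutations: $4100M is optimal.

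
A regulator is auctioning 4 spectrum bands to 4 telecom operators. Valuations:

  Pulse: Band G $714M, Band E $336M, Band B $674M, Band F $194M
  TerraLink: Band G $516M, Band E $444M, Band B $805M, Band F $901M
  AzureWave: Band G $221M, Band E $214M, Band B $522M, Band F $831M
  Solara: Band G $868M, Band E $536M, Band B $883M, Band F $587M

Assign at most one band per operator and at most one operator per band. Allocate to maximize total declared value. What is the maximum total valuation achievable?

Maximum total: $2886M

Optimal: Pulse→Band G ($714M), TerraLink→Band B ($805M), AzureWave→Band F ($831M), Solara→Band E ($536M) — total 714+805+831+536 = $2886M.
Column-greedy (each band in turn goes to its best remaining operator) gives $2817M, worse by 69.
Swapping Pulse↔TerraLink (Pulse→Band B $674M, TerraLink→Band G $516M) loses 329.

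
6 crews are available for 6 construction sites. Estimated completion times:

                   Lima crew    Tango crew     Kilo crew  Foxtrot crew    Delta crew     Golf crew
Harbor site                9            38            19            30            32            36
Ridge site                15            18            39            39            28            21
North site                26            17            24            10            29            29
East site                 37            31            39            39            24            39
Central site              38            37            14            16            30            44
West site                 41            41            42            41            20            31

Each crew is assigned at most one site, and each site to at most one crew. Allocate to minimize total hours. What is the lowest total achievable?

Minimum total: 105 hours

This is a one-to-one assignment (minimum-cost bipartite matching).
Optimal: Lima crew→Harbor site (9 hours), Tango crew→East site (31 hours), Kilo crew→Central site (14 hours), Foxtrot crew→North site (10 hours), Delta crew→West site (20 hours), Golf crew→Ridge site (21 hours) — total 9+31+14+10+20+21 = 105 hours.
Next-best assignment: Lima crew→Harbor site, Tango crew→Ridge site, Kilo crew→Central site, Foxtrot crew→North site, Delta crew→East site, Golf crew→West site = 106 hours.
Swapping Tango crew↔Foxtrot crew (Tango crew→North site 17 hours, Foxtrot crew→East site 39 hours) adds 15.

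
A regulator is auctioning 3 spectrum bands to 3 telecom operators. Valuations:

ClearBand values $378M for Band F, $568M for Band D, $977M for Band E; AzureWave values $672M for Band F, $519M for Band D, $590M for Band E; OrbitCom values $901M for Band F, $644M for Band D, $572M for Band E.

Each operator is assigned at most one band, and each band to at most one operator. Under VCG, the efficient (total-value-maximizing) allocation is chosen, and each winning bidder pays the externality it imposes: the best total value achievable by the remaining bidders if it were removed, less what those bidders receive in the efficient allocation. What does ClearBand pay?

Efficient allocation: ClearBand→Band E ($977M), AzureWave→Band D ($519M), OrbitCom→Band F ($901M); total welfare W = $2397M.
ClearBand receives Band E at value $977M, so the others get W − 977 = $1420M.
Without ClearBand: best allocation of the remaining 2 bidders over all 3 bands is AzureWave→Band E ($590M), OrbitCom→Band F ($901M), total $1491M.
VCG payment = (others' best without ClearBand) − (others' welfare with ClearBand) = 1491 − 1420 = $71M.

ClearBand pays $71M.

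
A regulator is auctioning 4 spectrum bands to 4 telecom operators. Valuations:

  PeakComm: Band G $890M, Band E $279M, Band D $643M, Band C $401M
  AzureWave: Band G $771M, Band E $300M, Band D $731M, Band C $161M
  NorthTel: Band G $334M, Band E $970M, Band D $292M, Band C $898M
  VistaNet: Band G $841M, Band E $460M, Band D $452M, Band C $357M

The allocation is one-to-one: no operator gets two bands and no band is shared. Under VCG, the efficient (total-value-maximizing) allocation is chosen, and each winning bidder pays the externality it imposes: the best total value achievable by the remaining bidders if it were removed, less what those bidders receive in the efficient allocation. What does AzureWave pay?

AzureWave pays $206M.

Efficient allocation: PeakComm→Band G ($890M), AzureWave→Band D ($731M), NorthTel→Band C ($898M), VistaNet→Band E ($460M); total welfare W = $2979M.
AzureWave receives Band D at value $731M, so the others get W − 731 = $2248M.
Without AzureWave: best allocation of the remaining 3 bidders over all 4 bands is PeakComm→Band D ($643M), NorthTel→Band E ($970M), VistaNet→Band G ($841M), total $2454M.
VCG payment = (others' best without AzureWave) − (others' welfare with AzureWave) = 2454 − 2248 = $206M.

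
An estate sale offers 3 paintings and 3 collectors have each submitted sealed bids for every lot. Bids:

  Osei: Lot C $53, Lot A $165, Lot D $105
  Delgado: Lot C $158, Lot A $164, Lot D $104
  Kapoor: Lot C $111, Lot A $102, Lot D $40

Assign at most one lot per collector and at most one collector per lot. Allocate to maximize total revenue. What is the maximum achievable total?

Optimal: Osei→Lot A ($165), Delgado→Lot D ($104), Kapoor→Lot C ($111) — total 165+104+111 = $380.
Max-entry greedy (repeatedly take the single best remaining cell) gives $363, worse by 17.

Max total: $380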